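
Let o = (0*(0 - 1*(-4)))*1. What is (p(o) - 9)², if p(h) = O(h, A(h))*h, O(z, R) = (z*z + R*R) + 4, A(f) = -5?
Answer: 81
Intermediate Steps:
O(z, R) = 4 + R² + z² (O(z, R) = (z² + R²) + 4 = (R² + z²) + 4 = 4 + R² + z²)
o = 0 (o = (0*(0 + 4))*1 = (0*4)*1 = 0*1 = 0)
p(h) = h*(29 + h²) (p(h) = (4 + (-5)² + h²)*h = (4 + 25 + h²)*h = (29 + h²)*h = h*(29 + h²))
(p(o) - 9)² = (0*(29 + 0²) - 9)² = (0*(29 + 0) - 9)² = (0*29 - 9)² = (0 - 9)² = (-9)² = 81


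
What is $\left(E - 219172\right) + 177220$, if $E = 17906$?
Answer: $-24046$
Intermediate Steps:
$\left(E - 219172\right) + 177220 = \left(17906 - 219172\right) + 177220 = -201266 + 177220 = -24046$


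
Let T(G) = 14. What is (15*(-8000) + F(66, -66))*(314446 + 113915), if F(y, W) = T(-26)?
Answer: -51397322946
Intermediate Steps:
F(y, W) = 14
(15*(-8000) + F(66, -66))*(314446 + 113915) = (15*(-8000) + 14)*(314446 + 113915) = (-120000 + 14)*428361 = -119986*428361 = -51397322946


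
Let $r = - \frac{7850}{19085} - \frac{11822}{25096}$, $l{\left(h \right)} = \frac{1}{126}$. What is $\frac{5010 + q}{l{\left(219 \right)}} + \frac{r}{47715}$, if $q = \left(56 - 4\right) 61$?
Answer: $\frac{785344784085609811}{761781362980} \approx 1.0309 \cdot 10^{6}$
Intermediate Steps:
$l{\left(h \right)} = \frac{1}{126}$
$r = - \frac{42262647}{47895716}$ ($r = \left(-7850\right) \frac{1}{19085} - \frac{5911}{12548} = - \frac{1570}{3817} - \frac{5911}{12548} = - \frac{42262647}{47895716} \approx -0.88239$)
$q = 3172$ ($q = 52 \cdot 61 = 3172$)
$\frac{5010 + q}{l{\left(219 \right)}} + \frac{r}{47715} = \left(5010 + 3172\right) \frac{1}{\frac{1}{126}} - \frac{42262647}{47895716 \cdot 47715} = 8182 \cdot 126 - \frac{14087549}{761781362980} = 1030932 - \frac{14087549}{761781362980} = \frac{785344784085609811}{761781362980}$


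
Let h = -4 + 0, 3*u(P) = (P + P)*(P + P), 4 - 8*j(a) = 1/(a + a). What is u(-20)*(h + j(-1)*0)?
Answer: -6400/3 ≈ -2133.3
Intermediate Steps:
j(a) = 1/2 - 1/(16*a) (j(a) = 1/2 - 1/(8*(a + a)) = 1/2 - 1/(2*a)/8 = 1/2 - 1/(16*a))
u(P) = 4*P**2/3 (u(P) = ((P + P)*(P + P))/3 = ((2*P)*(2*P))/3 = (4*P**2)/3 = 4*P**2/3)
h = -4
u(-20)*(h + j(-1)*0) = ((4/3)*(-20)**2)*(-4 + ((1/16)*(-1 + 8*(-1))/(-1))*0) = ((4/3)*400)*(-4 + ((1/16)*(-1)*(-1 - 8))*0) = 1600*(-4 + ((1/16)*(-1)*(-9))*0)/3 = 1600*(-4 + (9/16)*0)/3 = 1600*(-4 + 0)/3 = (1600/3)*(-4) = -6400/3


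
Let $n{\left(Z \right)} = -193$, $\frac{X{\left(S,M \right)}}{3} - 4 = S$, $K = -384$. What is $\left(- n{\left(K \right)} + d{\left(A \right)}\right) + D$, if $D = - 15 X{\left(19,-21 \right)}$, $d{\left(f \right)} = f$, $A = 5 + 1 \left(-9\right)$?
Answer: $-846$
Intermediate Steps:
$X{\left(S,M \right)} = 12 + 3 S$
$A = -4$ ($A = 5 - 9 = -4$)
$D = -1035$ ($D = - 15 \left(12 + 3 \cdot 19\right) = - 15 \left(12 + 57\right) = \left(-15\right) 69 = -1035$)
$\left(- n{\left(K \right)} + d{\left(A \right)}\right) + D = \left(\left(-1\right) \left(-193\right) - 4\right) - 1035 = \left(193 - 4\right) - 1035 = 189 - 1035 = -846$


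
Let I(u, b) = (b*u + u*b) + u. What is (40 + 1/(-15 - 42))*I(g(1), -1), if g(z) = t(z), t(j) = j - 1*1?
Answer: 0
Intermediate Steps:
t(j) = -1 + j (t(j) = j - 1 = -1 + j)
g(z) = -1 + z
I(u, b) = u + 2*b*u (I(u, b) = (b*u + b*u) + u = 2*b*u + u = u + 2*b*u)
(40 + 1/(-15 - 42))*I(g(1), -1) = (40 + 1/(-15 - 42))*((-1 + 1)*(1 + 2*(-1))) = (40 + 1/(-57))*(0*(1 - 2)) = (40 - 1/57)*(0*(-1)) = (2279/57)*0 = 0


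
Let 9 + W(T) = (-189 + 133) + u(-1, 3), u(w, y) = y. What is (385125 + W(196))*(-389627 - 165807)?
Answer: -213877082342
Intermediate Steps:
W(T) = -62 (W(T) = -9 + ((-189 + 133) + 3) = -9 + (-56 + 3) = -9 - 53 = -62)
(385125 + W(196))*(-389627 - 165807) = (385125 - 62)*(-389627 - 165807) = 385063*(-555434) = -213877082342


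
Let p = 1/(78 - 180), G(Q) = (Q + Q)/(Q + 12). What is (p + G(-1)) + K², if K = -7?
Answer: 54763/1122 ≈ 48.808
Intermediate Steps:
G(Q) = 2*Q/(12 + Q) (G(Q) = (2*Q)/(12 + Q) = 2*Q/(12 + Q))
p = -1/102 (p = 1/(-102) = -1/102 ≈ -0.0098039)
(p + G(-1)) + K² = (-1/102 + 2*(-1)/(12 - 1)) + (-7)² = (-1/102 + 2*(-1)/11) + 49 = (-1/102 + 2*(-1)*(1/11)) + 49 = (-1/102 - 2/11) + 49 = -215/1122 + 49 = 54763/1122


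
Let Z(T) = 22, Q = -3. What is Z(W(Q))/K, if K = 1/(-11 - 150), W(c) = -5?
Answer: -3542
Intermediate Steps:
K = -1/161 (K = 1/(-161) = -1/161 ≈ -0.0062112)
Z(W(Q))/K = 22/(-1/161) = 22*(-161) = -3542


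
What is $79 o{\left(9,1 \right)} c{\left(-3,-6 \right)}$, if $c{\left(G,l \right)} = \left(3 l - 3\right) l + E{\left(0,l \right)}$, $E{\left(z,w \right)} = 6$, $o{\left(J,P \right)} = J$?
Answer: $93852$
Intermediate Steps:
$c{\left(G,l \right)} = 6 + l \left(-3 + 3 l\right)$ ($c{\left(G,l \right)} = \left(3 l - 3\right) l + 6 = \left(-3 + 3 l\right) l + 6 = l \left(-3 + 3 l\right) + 6 = 6 + l \left(-3 + 3 l\right)$)
$79 o{\left(9,1 \right)} c{\left(-3,-6 \right)} = 79 \cdot 9 \left(6 - -18 + 3 \left(-6\right)^{2}\right) = 711 \left(6 + 18 + 3 \cdot 36\right) = 711 \left(6 + 18 + 108\right) = 711 \cdot 132 = 93852$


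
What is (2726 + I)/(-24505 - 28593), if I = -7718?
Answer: 2496/26549 ≈ 0.094015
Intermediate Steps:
(2726 + I)/(-24505 - 28593) = (2726 - 7718)/(-24505 - 28593) = -4992/(-53098) = -4992*(-1/53098) = 2496/26549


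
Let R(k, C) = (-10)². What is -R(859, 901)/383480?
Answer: -5/19174 ≈ -0.00026077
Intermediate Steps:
R(k, C) = 100
-R(859, 901)/383480 = -100/383480 = -1*5/19174 = -5/19174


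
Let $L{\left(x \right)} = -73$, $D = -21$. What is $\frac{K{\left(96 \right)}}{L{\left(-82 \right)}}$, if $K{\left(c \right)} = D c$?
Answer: $\frac{2016}{73} \approx 27.616$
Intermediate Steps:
$K{\left(c \right)} = - 21 c$
$\frac{K{\left(96 \right)}}{L{\left(-82 \right)}} = \frac{\left(-21\right) 96}{-73} = \left(-2016\right) \left(- \frac{1}{73}\right) = \frac{2016}{73}$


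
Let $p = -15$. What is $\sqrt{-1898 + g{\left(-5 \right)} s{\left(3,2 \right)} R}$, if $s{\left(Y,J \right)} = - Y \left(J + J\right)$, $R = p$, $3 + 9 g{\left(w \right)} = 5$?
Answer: $i \sqrt{1858} \approx 43.104 i$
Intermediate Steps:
$g{\left(w \right)} = \frac{2}{9}$ ($g{\left(w \right)} = - \frac{1}{3} + \frac{1}{9} \cdot 5 = - \frac{1}{3} + \frac{5}{9} = \frac{2}{9}$)
$R = -15$
$s{\left(Y,J \right)} = - 2 J Y$ ($s{\left(Y,J \right)} = - Y 2 J = - 2 J Y$)
$\sqrt{-1898 + g{\left(-5 \right)} s{\left(3,2 \right)} R} = \sqrt{-1898 + \frac{2 \left(\left(-2\right) 2 \cdot 3\right)}{9} \left(-15\right)} = \sqrt{-1898 + \frac{2}{9} \left(-12\right) \left(-15\right)} = \sqrt{-1898 - -40} = \sqrt{-1898 + 40} = \sqrt{-1858} = i \sqrt{1858}$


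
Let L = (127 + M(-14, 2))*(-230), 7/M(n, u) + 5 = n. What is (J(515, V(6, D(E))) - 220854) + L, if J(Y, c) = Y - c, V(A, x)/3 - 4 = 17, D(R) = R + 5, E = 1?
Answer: -4741018/19 ≈ -2.4953e+5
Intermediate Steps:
D(R) = 5 + R
V(A, x) = 63 (V(A, x) = 12 + 3*17 = 12 + 51 = 63)
M(n, u) = 7/(-5 + n)
L = -553380/19 (L = (127 + 7/(-5 - 14))*(-230) = (127 + 7/(-19))*(-230) = (127 + 7*(-1/19))*(-230) = (127 - 7/19)*(-230) = (2406/19)*(-230) = -553380/19 ≈ -29125.)
(J(515, V(6, D(E))) - 220854) + L = ((515 - 1*63) - 220854) - 553380/19 = ((515 - 63) - 220854) - 553380/19 = (452 - 220854) - 553380/19 = -220402 - 553380/19 = -4741018/19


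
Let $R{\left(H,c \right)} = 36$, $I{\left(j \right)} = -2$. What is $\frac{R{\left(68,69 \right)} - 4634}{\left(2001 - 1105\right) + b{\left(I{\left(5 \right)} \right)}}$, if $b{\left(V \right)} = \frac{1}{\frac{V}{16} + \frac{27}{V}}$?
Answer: $- \frac{250591}{48828} \approx -5.1321$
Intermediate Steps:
$b{\left(V \right)} = \frac{1}{\frac{27}{V} + \frac{V}{16}}$ ($b{\left(V \right)} = \frac{1}{V \frac{1}{16} + \frac{27}{V}} = \frac{1}{\frac{V}{16} + \frac{27}{V}} = \frac{1}{\frac{27}{V} + \frac{V}{16}}$)
$\frac{R{\left(68,69 \right)} - 4634}{\left(2001 - 1105\right) + b{\left(I{\left(5 \right)} \right)}} = \frac{36 - 4634}{\left(2001 - 1105\right) + 16 \left(-2\right) \frac{1}{432 + \left(-2\right)^{2}}} = - \frac{4598}{\left(2001 - 1105\right) + 16 \left(-2\right) \frac{1}{432 + 4}} = - \frac{4598}{896 + 16 \left(-2\right) \frac{1}{436}} = - \frac{4598}{896 - \frac{8}{109}} = - \frac{4598}{\frac{97656}{109}} = \left(-4598\right) \frac{109}{97656} = - \frac{250591}{48828}$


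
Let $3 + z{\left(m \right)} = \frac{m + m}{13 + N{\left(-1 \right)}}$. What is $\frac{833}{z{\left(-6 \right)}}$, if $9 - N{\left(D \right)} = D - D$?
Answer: $- \frac{9163}{39} \approx -234.95$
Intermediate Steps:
$N{\left(D \right)} = 9$ ($N{\left(D \right)} = 9 - \left(D - D\right) = 9 - 0 = 9 + 0 = 9$)
$z{\left(m \right)} = -3 + \frac{m}{11}$ ($z{\left(m \right)} = -3 + \frac{m + m}{13 + 9} = -3 + \frac{2 m}{22} = -3 + 2 m \frac{1}{22} = -3 + \frac{m}{11}$)
$\frac{833}{z{\left(-6 \right)}} = \frac{833}{-3 + \frac{1}{11} \left(-6\right)} = \frac{833}{-3 - \frac{6}{11}} = \frac{833}{- \frac{39}{11}} = 833 \left(- \frac{11}{39}\right) = - \frac{9163}{39}$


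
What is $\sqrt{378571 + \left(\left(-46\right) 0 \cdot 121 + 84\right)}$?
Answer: $\sqrt{378655} \approx 615.35$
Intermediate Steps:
$\sqrt{378571 + \left(\left(-46\right) 0 \cdot 121 + 84\right)} = \sqrt{378571 + \left(0 \cdot 121 + 84\right)} = \sqrt{378571 + \left(0 + 84\right)} = \sqrt{378571 + 84} = \sqrt{378655}$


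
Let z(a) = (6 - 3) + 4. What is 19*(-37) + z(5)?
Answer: -696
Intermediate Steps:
z(a) = 7 (z(a) = 3 + 4 = 7)
19*(-37) + z(5) = 19*(-37) + 7 = -703 + 7 = -696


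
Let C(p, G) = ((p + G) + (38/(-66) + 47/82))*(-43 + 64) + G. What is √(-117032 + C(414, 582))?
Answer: I*√77726888734/902 ≈ 309.09*I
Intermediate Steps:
C(p, G) = -49/902 + 21*p + 22*G (C(p, G) = ((G + p) + (38*(-1/66) + 47*(1/82)))*21 + G = ((G + p) + (-19/33 + 47/82))*21 + G = ((G + p) - 7/2706)*21 + G = (-7/2706 + G + p)*21 + G = (-49/902 + 21*G + 21*p) + G = -49/902 + 21*p + 22*G)
√(-117032 + C(414, 582)) = √(-117032 + (-49/902 + 21*414 + 22*582)) = √(-117032 + (-49/902 + 8694 + 12804)) = √(-117032 + 19391147/902) = √(-86171717/902) = I*√77726888734/902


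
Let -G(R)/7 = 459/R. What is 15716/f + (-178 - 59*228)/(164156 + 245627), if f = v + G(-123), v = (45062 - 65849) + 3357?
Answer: -24888358538/26582213427 ≈ -0.93628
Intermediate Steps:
G(R) = -3213/R
v = -17430 (v = -20787 + 3357 = -17430)
f = -713559/41 (f = -17430 - 3213/(-123) = -17430 - 3213*(-1/123) = -17430 + 1071/41 = -713559/41 ≈ -17404.)
15716/f + (-178 - 59*228)/(164156 + 245627) = 15716/(-713559/41) + (-178 - 59*228)/(164156 + 245627) = 15716*(-41/713559) + (-178 - 13452)/409783 = -644356/713559 - 13630*1/409783 = -644356/713559 - 13630/409783 = -24888358538/26582213427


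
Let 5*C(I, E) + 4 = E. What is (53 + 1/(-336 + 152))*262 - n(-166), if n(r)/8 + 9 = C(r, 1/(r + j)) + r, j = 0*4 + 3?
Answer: 1146518123/74980 ≈ 15291.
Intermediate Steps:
j = 3 (j = 0 + 3 = 3)
C(I, E) = -⅘ + E/5
n(r) = -392/5 + 8*r + 8/(5*(3 + r)) (n(r) = -72 + 8*((-⅘ + 1/(5*(r + 3))) + r) = -72 + 8*((-⅘ + 1/(5*(3 + r))) + r) = -72 + 8*(-⅘ + r + 1/(5*(3 + r))) = -72 + (-32/5 + 8*r + 8/(5*(3 + r))) = -392/5 + 8*r + 8/(5*(3 + r)))
(53 + 1/(-336 + 152))*262 - n(-166) = (53 + 1/(-336 + 152))*262 - 8*(-146 - 34*(-166) + 5*(-166)²)/(5*(3 - 166)) = (53 + 1/(-184))*262 - 8*(-146 + 5644 + 5*27556)/(5*(-163)) = (53 - 1/184)*262 - 8*(-1)*(-146 + 5644 + 137780)/(5*163) = (9751/184)*262 - 8*(-1)*143278/(5*163) = 1277381/92 - 1*(-1146224/815) = 1277381/92 + 1146224/815 = 1146518123/74980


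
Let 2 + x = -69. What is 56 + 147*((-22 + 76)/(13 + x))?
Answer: -2345/29 ≈ -80.862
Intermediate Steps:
x = -71 (x = -2 - 69 = -71)
56 + 147*((-22 + 76)/(13 + x)) = 56 + 147*((-22 + 76)/(13 - 71)) = 56 + 147*(54/(-58)) = 56 + 147*(54*(-1/58)) = 56 + 147*(-27/29) = 56 - 3969/29 = -2345/29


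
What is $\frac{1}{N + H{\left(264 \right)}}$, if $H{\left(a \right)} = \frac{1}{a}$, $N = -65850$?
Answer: $- \frac{264}{17384399} \approx -1.5186 \cdot 10^{-5}$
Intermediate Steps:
$\frac{1}{N + H{\left(264 \right)}} = \frac{1}{-65850 + \frac{1}{264}} = \frac{1}{- \frac{17384399}{264}} = - \frac{264}{17384399}$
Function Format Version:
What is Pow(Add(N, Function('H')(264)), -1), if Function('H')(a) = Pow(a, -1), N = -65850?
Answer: Rational(-264, 17384399) ≈ -1.5186e-5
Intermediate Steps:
Pow(Add(N, Function('H')(264)), -1) = Pow(Add(-65850, Pow(264, -1)), -1) = Pow(Add(-65850, Rational(1, 264)), -1) = Pow(Rational(-17384399, 264), -1) = Rational(-264, 17384399)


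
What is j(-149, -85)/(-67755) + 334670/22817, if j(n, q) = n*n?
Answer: 22169005633/1545965835 ≈ 14.340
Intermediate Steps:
j(n, q) = n²
j(-149, -85)/(-67755) + 334670/22817 = (-149)²/(-67755) + 334670/22817 = 22201*(-1/67755) + 334670*(1/22817) = -22201/67755 + 334670/22817 = 22169005633/1545965835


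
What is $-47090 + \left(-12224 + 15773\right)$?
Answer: $-43541$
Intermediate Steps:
$-47090 + \left(-12224 + 15773\right) = -47090 + 3549 = -43541$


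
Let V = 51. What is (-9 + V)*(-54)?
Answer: -2268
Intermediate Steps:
(-9 + V)*(-54) = (-9 + 51)*(-54) = 42*(-54) = -2268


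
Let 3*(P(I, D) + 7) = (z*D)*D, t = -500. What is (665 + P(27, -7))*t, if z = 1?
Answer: -1011500/3 ≈ -3.3717e+5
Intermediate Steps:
P(I, D) = -7 + D**2/3 (P(I, D) = -7 + ((1*D)*D)/3 = -7 + (D*D)/3 = -7 + D**2/3)
(665 + P(27, -7))*t = (665 + (-7 + (1/3)*(-7)**2))*(-500) = (665 + (-7 + (1/3)*49))*(-500) = (665 + (-7 + 49/3))*(-500) = (665 + 28/3)*(-500) = (2023/3)*(-500) = -1011500/3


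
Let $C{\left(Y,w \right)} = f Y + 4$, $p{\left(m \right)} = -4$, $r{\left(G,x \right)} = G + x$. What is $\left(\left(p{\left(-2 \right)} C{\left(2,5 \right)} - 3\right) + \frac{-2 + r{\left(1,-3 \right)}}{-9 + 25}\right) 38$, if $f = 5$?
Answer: $- \frac{4503}{2} \approx -2251.5$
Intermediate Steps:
$C{\left(Y,w \right)} = 4 + 5 Y$ ($C{\left(Y,w \right)} = 5 Y + 4 = 4 + 5 Y$)
$\left(\left(p{\left(-2 \right)} C{\left(2,5 \right)} - 3\right) + \frac{-2 + r{\left(1,-3 \right)}}{-9 + 25}\right) 38 = \left(\left(- 4 \left(4 + 5 \cdot 2\right) - 3\right) + \frac{-2 + \left(1 - 3\right)}{-9 + 25}\right) 38 = \left(\left(- 4 \left(4 + 10\right) - 3\right) + \frac{-2 - 2}{16}\right) 38 = \left(\left(\left(-4\right) 14 - 3\right) - \frac{1}{4}\right) 38 = \left(\left(-56 - 3\right) - \frac{1}{4}\right) 38 = \left(-59 - \frac{1}{4}\right) 38 = \left(- \frac{237}{4}\right) 38 = - \frac{4503}{2}$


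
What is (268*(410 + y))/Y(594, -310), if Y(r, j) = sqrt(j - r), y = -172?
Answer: -15946*I*sqrt(226)/113 ≈ -2121.4*I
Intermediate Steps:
(268*(410 + y))/Y(594, -310) = (268*(410 - 172))/(sqrt(-310 - 1*594)) = (268*238)/(sqrt(-310 - 594)) = 63784/(sqrt(-904)) = 63784/((2*I*sqrt(226))) = 63784*(-I*sqrt(226)/452) = -15946*I*sqrt(226)/113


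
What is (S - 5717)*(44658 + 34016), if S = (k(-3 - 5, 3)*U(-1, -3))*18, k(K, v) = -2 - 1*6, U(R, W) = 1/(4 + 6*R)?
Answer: -444114730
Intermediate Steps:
k(K, v) = -8 (k(K, v) = -2 - 6 = -8)
S = 72 (S = -4/(2 + 3*(-1))*18 = -4/(2 - 3)*18 = -4/(-1)*18 = -4*(-1)*18 = -8*(-½)*18 = 4*18 = 72)
(S - 5717)*(44658 + 34016) = (72 - 5717)*(44658 + 34016) = -5645*78674 = -444114730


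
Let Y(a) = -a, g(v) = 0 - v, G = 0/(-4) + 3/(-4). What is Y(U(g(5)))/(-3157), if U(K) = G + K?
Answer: -23/12628 ≈ -0.0018214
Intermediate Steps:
G = -¾ (G = 0*(-¼) + 3*(-¼) = 0 - ¾ = -¾ ≈ -0.75000)
g(v) = -v
U(K) = -¾ + K
Y(U(g(5)))/(-3157) = -(-¾ - 1*5)/(-3157) = -(-¾ - 5)*(-1/3157) = -1*(-23/4)*(-1/3157) = (23/4)*(-1/3157) = -23/12628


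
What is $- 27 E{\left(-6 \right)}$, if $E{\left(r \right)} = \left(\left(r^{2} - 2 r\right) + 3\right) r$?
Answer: $8262$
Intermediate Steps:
$E{\left(r \right)} = r \left(3 + r^{2} - 2 r\right)$ ($E{\left(r \right)} = \left(3 + r^{2} - 2 r\right) r = r \left(3 + r^{2} - 2 r\right)$)
$- 27 E{\left(-6 \right)} = - 27 \left(- 6 \left(3 + \left(-6\right)^{2} - -12\right)\right) = - 27 \left(- 6 \left(3 + 36 + 12\right)\right) = - 27 \left(\left(-6\right) 51\right) = \left(-27\right) \left(-306\right) = 8262$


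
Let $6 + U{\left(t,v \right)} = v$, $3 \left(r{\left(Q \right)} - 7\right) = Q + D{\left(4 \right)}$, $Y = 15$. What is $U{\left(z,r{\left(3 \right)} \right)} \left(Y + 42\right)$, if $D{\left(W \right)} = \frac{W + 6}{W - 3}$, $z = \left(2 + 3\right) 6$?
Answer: $304$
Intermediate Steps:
$z = 30$ ($z = 5 \cdot 6 = 30$)
$D{\left(W \right)} = \frac{6 + W}{-3 + W}$
$r{\left(Q \right)} = \frac{31}{3} + \frac{Q}{3}$ ($r{\left(Q \right)} = 7 + \frac{Q + \frac{6 + 4}{-3 + 4}}{3} = 7 + \frac{Q + 1^{-1} \cdot 10}{3} = 7 + \frac{Q + 1 \cdot 10}{3} = 7 + \frac{Q + 10}{3} = 7 + \frac{10 + Q}{3} = 7 + \left(\frac{10}{3} + \frac{Q}{3}\right) = \frac{31}{3} + \frac{Q}{3}$)
$U{\left(t,v \right)} = -6 + v$
$U{\left(z,r{\left(3 \right)} \right)} \left(Y + 42\right) = \left(-6 + \left(\frac{31}{3} + \frac{1}{3} \cdot 3\right)\right) \left(15 + 42\right) = \left(-6 + \left(\frac{31}{3} + 1\right)\right) 57 = \left(-6 + \frac{34}{3}\right) 57 = \frac{16}{3} \cdot 57 = 304$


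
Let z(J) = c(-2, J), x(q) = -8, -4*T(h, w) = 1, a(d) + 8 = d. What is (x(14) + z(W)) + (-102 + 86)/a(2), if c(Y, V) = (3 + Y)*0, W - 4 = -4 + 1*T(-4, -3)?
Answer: -16/3 ≈ -5.3333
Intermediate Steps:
a(d) = -8 + d
T(h, w) = -¼ (T(h, w) = -¼*1 = -¼)
W = -¼ (W = 4 + (-4 + 1*(-¼)) = 4 + (-4 - ¼) = 4 - 17/4 = -¼ ≈ -0.25000)
c(Y, V) = 0
z(J) = 0
(x(14) + z(W)) + (-102 + 86)/a(2) = (-8 + 0) + (-102 + 86)/(-8 + 2) = -8 - 16/(-6) = -8 - 16*(-⅙) = -8 + 8/3 = -16/3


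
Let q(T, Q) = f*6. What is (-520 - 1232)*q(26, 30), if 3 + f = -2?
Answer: 52560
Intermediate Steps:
f = -5 (f = -3 - 2 = -5)
q(T, Q) = -30 (q(T, Q) = -5*6 = -30)
(-520 - 1232)*q(26, 30) = (-520 - 1232)*(-30) = -1752*(-30) = 52560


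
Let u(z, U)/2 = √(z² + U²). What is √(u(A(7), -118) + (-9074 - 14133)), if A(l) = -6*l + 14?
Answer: √(-23207 + 4*√3677) ≈ 151.54*I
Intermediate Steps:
A(l) = 14 - 6*l
u(z, U) = 2*√(U² + z²) (u(z, U) = 2*√(z² + U²) = 2*√(U² + z²))
√(u(A(7), -118) + (-9074 - 14133)) = √(2*√((-118)² + (14 - 6*7)²) + (-9074 - 14133)) = √(2*√(13924 + (14 - 42)²) - 23207) = √(2*√(13924 + (-28)²) - 23207) = √(2*√(13924 + 784) - 23207) = √(2*√14708 - 23207) = √(2*(2*√3677) - 23207) = √(4*√3677 - 23207) = √(-23207 + 4*√3677)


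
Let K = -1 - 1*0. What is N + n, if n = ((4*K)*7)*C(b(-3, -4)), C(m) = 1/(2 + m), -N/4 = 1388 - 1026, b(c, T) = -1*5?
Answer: -4316/3 ≈ -1438.7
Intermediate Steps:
b(c, T) = -5
K = -1 (K = -1 + 0 = -1)
N = -1448 (N = -4*(1388 - 1026) = -4*362 = -1448)
n = 28/3 (n = ((4*(-1))*7)/(2 - 5) = -4*7/(-3) = -28*(-⅓) = 28/3 ≈ 9.3333)
N + n = -1448 + 28/3 = -4316/3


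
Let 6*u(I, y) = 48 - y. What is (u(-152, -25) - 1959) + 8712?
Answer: 40591/6 ≈ 6765.2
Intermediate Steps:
u(I, y) = 8 - y/6 (u(I, y) = (48 - y)/6 = 8 - y/6)
(u(-152, -25) - 1959) + 8712 = ((8 - ⅙*(-25)) - 1959) + 8712 = ((8 + 25/6) - 1959) + 8712 = (73/6 - 1959) + 8712 = -11681/6 + 8712 = 40591/6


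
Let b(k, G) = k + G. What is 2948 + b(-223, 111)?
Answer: 2836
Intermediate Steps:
b(k, G) = G + k
2948 + b(-223, 111) = 2948 + (111 - 223) = 2948 - 112 = 2836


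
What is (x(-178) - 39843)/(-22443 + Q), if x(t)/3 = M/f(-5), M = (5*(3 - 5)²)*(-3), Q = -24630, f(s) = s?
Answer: 13269/15691 ≈ 0.84564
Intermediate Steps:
M = -60 (M = (5*(-2)²)*(-3) = (5*4)*(-3) = 20*(-3) = -60)
x(t) = 36 (x(t) = 3*(-60/(-5)) = 3*(-60*(-⅕)) = 3*12 = 36)
(x(-178) - 39843)/(-22443 + Q) = (36 - 39843)/(-22443 - 24630) = -39807/(-47073) = -39807*(-1/47073) = 13269/15691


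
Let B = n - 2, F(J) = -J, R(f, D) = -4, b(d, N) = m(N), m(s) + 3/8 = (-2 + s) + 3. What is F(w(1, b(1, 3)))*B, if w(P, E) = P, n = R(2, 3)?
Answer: 6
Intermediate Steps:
m(s) = 5/8 + s (m(s) = -3/8 + ((-2 + s) + 3) = -3/8 + (1 + s) = 5/8 + s)
b(d, N) = 5/8 + N
n = -4
B = -6 (B = -4 - 2 = -6)
F(w(1, b(1, 3)))*B = -1*1*(-6) = -1*(-6) = 6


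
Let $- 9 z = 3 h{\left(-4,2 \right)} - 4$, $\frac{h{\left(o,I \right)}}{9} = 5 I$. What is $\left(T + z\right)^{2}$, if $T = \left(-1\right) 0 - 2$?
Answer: $\frac{80656}{81} \approx 995.75$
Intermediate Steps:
$T = -2$ ($T = 0 - 2 = -2$)
$h{\left(o,I \right)} = 45 I$ ($h{\left(o,I \right)} = 9 \cdot 5 I = 45 I$)
$z = - \frac{266}{9}$ ($z = - \frac{3 \cdot 45 \cdot 2 - 4}{9} = - \frac{3 \cdot 90 - 4}{9} = - \frac{270 - 4}{9} = \left(- \frac{1}{9}\right) 266 = - \frac{266}{9} \approx -29.556$)
$\left(T + z\right)^{2} = \left(-2 - \frac{266}{9}\right)^{2} = \left(- \frac{284}{9}\right)^{2} = \frac{80656}{81}$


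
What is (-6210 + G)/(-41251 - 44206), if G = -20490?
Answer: 26700/85457 ≈ 0.31244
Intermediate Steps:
(-6210 + G)/(-41251 - 44206) = (-6210 - 20490)/(-41251 - 44206) = -26700/(-85457) = -26700*(-1/85457) = 26700/85457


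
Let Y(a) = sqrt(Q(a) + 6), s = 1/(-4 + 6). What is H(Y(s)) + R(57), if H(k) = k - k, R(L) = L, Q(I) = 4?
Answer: 57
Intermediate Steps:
s = 1/2 ≈ 0.50000
Y(a) = sqrt(10) (Y(a) = sqrt(4 + 6) = sqrt(10))
H(k) = 0
H(Y(s)) + R(57) = 0 + 57 = 57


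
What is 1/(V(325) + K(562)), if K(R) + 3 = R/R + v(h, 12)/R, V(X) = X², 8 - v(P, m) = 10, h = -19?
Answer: 281/29680062 ≈ 9.4676e-6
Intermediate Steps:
v(P, m) = -2 (v(P, m) = 8 - 1*10 = 8 - 10 = -2)
K(R) = -2 - 2/R (K(R) = -3 + (R/R - 2/R) = -3 + (1 - 2/R) = -2 - 2/R)
1/(V(325) + K(562)) = 1/(325² + (-2 - 2/562)) = 1/(105625 + (-2 - 2*1/562)) = 1/(105625 + (-2 - 1/281)) = 1/(105625 - 563/281) = 1/(29680062/281) = 281/29680062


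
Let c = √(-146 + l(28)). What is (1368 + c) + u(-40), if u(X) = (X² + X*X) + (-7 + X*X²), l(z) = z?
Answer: -59439 + I*√118 ≈ -59439.0 + 10.863*I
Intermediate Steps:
u(X) = -7 + X³ + 2*X² (u(X) = (X² + X²) + (-7 + X³) = 2*X² + (-7 + X³) = -7 + X³ + 2*X²)
c = I*√118 (c = √(-146 + 28) = √(-118) = I*√118 ≈ 10.863*I)
(1368 + c) + u(-40) = (1368 + I*√118) + (-7 + (-40)³ + 2*(-40)²) = (1368 + I*√118) + (-7 - 64000 + 2*1600) = (1368 + I*√118) + (-7 - 64000 + 3200) = (1368 + I*√118) - 60807 = -59439 + I*√118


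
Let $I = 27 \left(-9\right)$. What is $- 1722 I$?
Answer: $418446$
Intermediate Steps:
$I = -243$
$- 1722 I = \left(-1722\right) \left(-243\right) = 418446$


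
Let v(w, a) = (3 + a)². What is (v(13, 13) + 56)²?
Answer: 97344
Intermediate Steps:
(v(13, 13) + 56)² = ((3 + 13)² + 56)² = (16² + 56)² = (256 + 56)² = 312² = 97344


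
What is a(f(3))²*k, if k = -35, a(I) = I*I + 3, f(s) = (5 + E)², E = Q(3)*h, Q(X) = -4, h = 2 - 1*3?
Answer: -1508013360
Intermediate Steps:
h = -1 (h = 2 - 3 = -1)
E = 4 (E = -4*(-1) = 4)
f(s) = 81 (f(s) = (5 + 4)² = 9² = 81)
a(I) = 3 + I² (a(I) = I² + 3 = 3 + I²)
a(f(3))²*k = (3 + 81²)²*(-35) = (3 + 6561)²*(-35) = 6564²*(-35) = 43086096*(-35) = -1508013360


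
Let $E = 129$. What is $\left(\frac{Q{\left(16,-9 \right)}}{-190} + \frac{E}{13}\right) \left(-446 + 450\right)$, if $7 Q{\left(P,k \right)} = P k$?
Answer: $\frac{346884}{8645} \approx 40.125$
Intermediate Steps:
$Q{\left(P,k \right)} = \frac{P k}{7}$
$\left(\frac{Q{\left(16,-9 \right)}}{-190} + \frac{E}{13}\right) \left(-446 + 450\right) = \left(\frac{\frac{1}{7} \cdot 16 \left(-9\right)}{-190} + \frac{129}{13}\right) \left(-446 + 450\right) = \left(\left(- \frac{144}{7}\right) \left(- \frac{1}{190}\right) + 129 \cdot \frac{1}{13}\right) 4 = \left(\frac{72}{665} + \frac{129}{13}\right) 4 = \frac{86721}{8645} \cdot 4 = \frac{346884}{8645}$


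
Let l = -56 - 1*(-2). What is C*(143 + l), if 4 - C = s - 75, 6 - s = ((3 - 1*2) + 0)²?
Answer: 6586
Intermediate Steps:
s = 5 (s = 6 - ((3 - 1*2) + 0)² = 6 - ((3 - 2) + 0)² = 6 - (1 + 0)² = 6 - 1*1² = 6 - 1*1 = 6 - 1 = 5)
l = -54 (l = -56 + 2 = -54)
C = 74 (C = 4 - (5 - 75) = 4 - 1*(-70) = 4 + 70 = 74)
C*(143 + l) = 74*(143 - 54) = 74*89 = 6586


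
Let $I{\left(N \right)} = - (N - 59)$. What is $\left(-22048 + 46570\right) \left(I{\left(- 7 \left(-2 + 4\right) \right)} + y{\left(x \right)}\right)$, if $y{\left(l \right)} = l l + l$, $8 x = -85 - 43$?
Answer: $7675386$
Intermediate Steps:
$x = -16$ ($x = \frac{-85 - 43}{8} = \frac{1}{8} \left(-128\right) = -16$)
$y{\left(l \right)} = l + l^{2}$ ($y{\left(l \right)} = l^{2} + l = l + l^{2}$)
$I{\left(N \right)} = 59 - N$ ($I{\left(N \right)} = - (-59 + N) = 59 - N$)
$\left(-22048 + 46570\right) \left(I{\left(- 7 \left(-2 + 4\right) \right)} + y{\left(x \right)}\right) = \left(-22048 + 46570\right) \left(\left(59 - - 7 \left(-2 + 4\right)\right) - 16 \left(1 - 16\right)\right) = 24522 \left(\left(59 - \left(-7\right) 2\right) - -240\right) = 24522 \left(\left(59 - -14\right) + 240\right) = 24522 \left(\left(59 + 14\right) + 240\right) = 24522 \left(73 + 240\right) = 24522 \cdot 313 = 7675386$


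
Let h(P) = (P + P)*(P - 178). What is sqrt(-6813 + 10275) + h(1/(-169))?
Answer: 60166/28561 + sqrt(3462) ≈ 60.945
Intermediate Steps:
h(P) = 2*P*(-178 + P) (h(P) = (2*P)*(-178 + P) = 2*P*(-178 + P))
sqrt(-6813 + 10275) + h(1/(-169)) = sqrt(-6813 + 10275) + 2*(-178 + 1/(-169))/(-169) = sqrt(3462) + 2*(-1/169)*(-178 - 1/169) = sqrt(3462) + 2*(-1/169)*(-30083/169) = sqrt(3462) + 60166/28561 = 60166/28561 + sqrt(3462)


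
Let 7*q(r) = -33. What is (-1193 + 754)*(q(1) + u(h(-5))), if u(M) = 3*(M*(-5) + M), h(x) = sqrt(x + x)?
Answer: 14487/7 + 5268*I*sqrt(10) ≈ 2069.6 + 16659.0*I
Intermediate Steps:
h(x) = sqrt(2)*sqrt(x) (h(x) = sqrt(2*x) = sqrt(2)*sqrt(x))
q(r) = -33/7 (q(r) = (1/7)*(-33) = -33/7)
u(M) = -12*M (u(M) = 3*(-5*M + M) = 3*(-4*M) = -12*M)
(-1193 + 754)*(q(1) + u(h(-5))) = (-1193 + 754)*(-33/7 - 12*sqrt(2)*sqrt(-5)) = -439*(-33/7 - 12*sqrt(2)*I*sqrt(5)) = -439*(-33/7 - 12*I*sqrt(10)) = 14487/7 + 5268*I*sqrt(10)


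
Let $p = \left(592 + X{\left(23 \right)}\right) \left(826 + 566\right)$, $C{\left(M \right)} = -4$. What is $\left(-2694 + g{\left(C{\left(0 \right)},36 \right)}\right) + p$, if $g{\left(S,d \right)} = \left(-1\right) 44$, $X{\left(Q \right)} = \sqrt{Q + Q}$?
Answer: $821326 + 1392 \sqrt{46} \approx 8.3077 \cdot 10^{5}$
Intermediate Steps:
$X{\left(Q \right)} = \sqrt{2} \sqrt{Q}$ ($X{\left(Q \right)} = \sqrt{2 Q} = \sqrt{2} \sqrt{Q}$)
$g{\left(S,d \right)} = -44$
$p = 824064 + 1392 \sqrt{46}$ ($p = \left(592 + \sqrt{2} \sqrt{23}\right) \left(826 + 566\right) = \left(592 + \sqrt{46}\right) 1392 = 824064 + 1392 \sqrt{46} \approx 8.3351 \cdot 10^{5}$)
$\left(-2694 + g{\left(C{\left(0 \right)},36 \right)}\right) + p = \left(-2694 - 44\right) + \left(824064 + 1392 \sqrt{46}\right) = -2738 + \left(824064 + 1392 \sqrt{46}\right) = 821326 + 1392 \sqrt{46}$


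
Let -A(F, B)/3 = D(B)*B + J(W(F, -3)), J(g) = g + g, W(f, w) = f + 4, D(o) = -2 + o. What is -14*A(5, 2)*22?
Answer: 16632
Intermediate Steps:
W(f, w) = 4 + f
J(g) = 2*g
A(F, B) = -24 - 6*F - 3*B*(-2 + B) (A(F, B) = -3*((-2 + B)*B + 2*(4 + F)) = -3*(B*(-2 + B) + (8 + 2*F)) = -3*(8 + 2*F + B*(-2 + B)) = -24 - 6*F - 3*B*(-2 + B))
-14*A(5, 2)*22 = -14*(-24 - 6*5 - 3*2*(-2 + 2))*22 = -14*(-24 - 30 - 3*2*0)*22 = -14*(-24 - 30 + 0)*22 = -14*(-54)*22 = 756*22 = 16632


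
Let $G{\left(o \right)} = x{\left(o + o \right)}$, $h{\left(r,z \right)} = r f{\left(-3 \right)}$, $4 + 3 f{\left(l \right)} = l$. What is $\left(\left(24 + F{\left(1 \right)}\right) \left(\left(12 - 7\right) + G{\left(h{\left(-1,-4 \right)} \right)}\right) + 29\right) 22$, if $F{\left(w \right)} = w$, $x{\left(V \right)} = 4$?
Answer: $5588$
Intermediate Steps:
$f{\left(l \right)} = - \frac{4}{3} + \frac{l}{3}$
$h{\left(r,z \right)} = - \frac{7 r}{3}$ ($h{\left(r,z \right)} = r \left(- \frac{4}{3} + \frac{1}{3} \left(-3\right)\right) = r \left(- \frac{4}{3} - 1\right) = r \left(- \frac{7}{3}\right) = - \frac{7 r}{3}$)
$G{\left(o \right)} = 4$
$\left(\left(24 + F{\left(1 \right)}\right) \left(\left(12 - 7\right) + G{\left(h{\left(-1,-4 \right)} \right)}\right) + 29\right) 22 = \left(\left(24 + 1\right) \left(\left(12 - 7\right) + 4\right) + 29\right) 22 = \left(25 \left(\left(12 - 7\right) + 4\right) + 29\right) 22 = \left(25 \left(5 + 4\right) + 29\right) 22 = \left(25 \cdot 9 + 29\right) 22 = \left(225 + 29\right) 22 = 254 \cdot 22 = 5588$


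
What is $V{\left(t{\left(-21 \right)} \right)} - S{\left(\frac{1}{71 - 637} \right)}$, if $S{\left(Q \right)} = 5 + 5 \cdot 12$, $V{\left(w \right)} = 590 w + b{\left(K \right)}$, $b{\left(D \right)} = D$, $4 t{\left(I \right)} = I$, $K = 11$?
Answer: $- \frac{6303}{2} \approx -3151.5$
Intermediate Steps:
$t{\left(I \right)} = \frac{I}{4}$
$V{\left(w \right)} = 11 + 590 w$ ($V{\left(w \right)} = 590 w + 11 = 11 + 590 w$)
$S{\left(Q \right)} = 65$ ($S{\left(Q \right)} = 5 + 60 = 65$)
$V{\left(t{\left(-21 \right)} \right)} - S{\left(\frac{1}{71 - 637} \right)} = \left(11 + 590 \cdot \frac{1}{4} \left(-21\right)\right) - 65 = \left(11 + 590 \left(- \frac{21}{4}\right)\right) - 65 = \left(11 - \frac{6195}{2}\right) - 65 = - \frac{6173}{2} - 65 = - \frac{6303}{2}$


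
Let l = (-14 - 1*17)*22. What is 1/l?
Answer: -1/682 ≈ -0.0014663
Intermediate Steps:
l = -682 (l = (-14 - 17)*22 = -31*22 = -682)
1/l = 1/(-682) = -1/682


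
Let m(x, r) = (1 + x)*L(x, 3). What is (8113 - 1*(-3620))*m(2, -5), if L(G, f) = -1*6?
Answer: -211194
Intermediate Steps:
L(G, f) = -6
m(x, r) = -6 - 6*x (m(x, r) = (1 + x)*(-6) = -6 - 6*x)
(8113 - 1*(-3620))*m(2, -5) = (8113 - 1*(-3620))*(-6 - 6*2) = (8113 + 3620)*(-6 - 12) = 11733*(-18) = -211194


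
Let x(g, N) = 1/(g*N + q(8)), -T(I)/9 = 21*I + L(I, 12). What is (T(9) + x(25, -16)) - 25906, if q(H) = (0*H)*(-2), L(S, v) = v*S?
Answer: -11431601/400 ≈ -28579.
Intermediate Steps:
L(S, v) = S*v
T(I) = -297*I (T(I) = -9*(21*I + I*12) = -9*(21*I + 12*I) = -297*I)
q(H) = 0 (q(H) = 0*(-2) = 0)
x(g, N) = 1/(N*g) (x(g, N) = 1/(g*N + 0) = 1/(N*g + 0) = 1/(N*g))
(T(9) + x(25, -16)) - 25906 = (-297*9 + 1/(-16*25)) - 25906 = (-2673 - 1/16*1/25) - 25906 = (-2673 - 1/400) - 25906 = -1069201/400 - 25906 = -11431601/400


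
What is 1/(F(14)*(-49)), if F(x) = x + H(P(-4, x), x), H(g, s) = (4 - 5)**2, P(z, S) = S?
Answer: -1/735 ≈ -0.0013605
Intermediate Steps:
H(g, s) = 1 (H(g, s) = (-1)**2 = 1)
F(x) = 1 + x (F(x) = x + 1 = 1 + x)
1/(F(14)*(-49)) = 1/((1 + 14)*(-49)) = 1/(15*(-49)) = 1/(-735) = -1/735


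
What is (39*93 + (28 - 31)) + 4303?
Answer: 7927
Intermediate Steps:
(39*93 + (28 - 31)) + 4303 = (3627 - 3) + 4303 = 3624 + 4303 = 7927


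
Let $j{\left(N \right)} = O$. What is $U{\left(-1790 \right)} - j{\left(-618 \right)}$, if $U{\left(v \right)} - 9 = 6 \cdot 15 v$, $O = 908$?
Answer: $-161999$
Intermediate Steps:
$U{\left(v \right)} = 9 + 90 v$ ($U{\left(v \right)} = 9 + 6 \cdot 15 v = 9 + 90 v$)
$j{\left(N \right)} = 908$
$U{\left(-1790 \right)} - j{\left(-618 \right)} = \left(9 + 90 \left(-1790\right)\right) - 908 = \left(9 - 161100\right) - 908 = -161091 - 908 = -161999$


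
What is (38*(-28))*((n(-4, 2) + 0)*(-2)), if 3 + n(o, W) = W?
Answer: -2128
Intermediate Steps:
n(o, W) = -3 + W
(38*(-28))*((n(-4, 2) + 0)*(-2)) = (38*(-28))*(((-3 + 2) + 0)*(-2)) = -1064*(-1 + 0)*(-2) = -(-1064)*(-2) = -1064*2 = -2128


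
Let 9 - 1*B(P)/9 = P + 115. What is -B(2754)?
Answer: 25740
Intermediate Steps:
B(P) = -954 - 9*P (B(P) = 81 - 9*(P + 115) = 81 - 9*(115 + P) = 81 + (-1035 - 9*P) = -954 - 9*P)
-B(2754) = -(-954 - 9*2754) = -(-954 - 24786) = -1*(-25740) = 25740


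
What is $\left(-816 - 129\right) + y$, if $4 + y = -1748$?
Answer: $-2697$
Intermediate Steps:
$y = -1752$ ($y = -4 - 1748 = -1752$)
$\left(-816 - 129\right) + y = \left(-816 - 129\right) - 1752 = -945 - 1752 = -2697$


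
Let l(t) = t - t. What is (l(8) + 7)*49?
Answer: 343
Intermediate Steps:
l(t) = 0
(l(8) + 7)*49 = (0 + 7)*49 = 7*49 = 343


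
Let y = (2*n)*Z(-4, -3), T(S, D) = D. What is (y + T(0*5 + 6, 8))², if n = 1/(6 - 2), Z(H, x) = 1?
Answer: 289/4 ≈ 72.250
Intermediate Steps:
n = ¼ (n = 1/4 = ¼ ≈ 0.25000)
y = ½ (y = (2*(¼))*1 = (½)*1 = ½ ≈ 0.50000)
(y + T(0*5 + 6, 8))² = (½ + 8)² = (17/2)² = 289/4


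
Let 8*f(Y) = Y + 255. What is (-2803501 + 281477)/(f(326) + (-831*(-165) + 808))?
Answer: -20176192/1103965 ≈ -18.276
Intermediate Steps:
f(Y) = 255/8 + Y/8 (f(Y) = (Y + 255)/8 = (255 + Y)/8 = 255/8 + Y/8)
(-2803501 + 281477)/(f(326) + (-831*(-165) + 808)) = (-2803501 + 281477)/((255/8 + (⅛)*326) + (-831*(-165) + 808)) = -2522024/((255/8 + 163/4) + (137115 + 808)) = -2522024/(581/8 + 137923) = -2522024/1103965/8 = -2522024*8/1103965 = -20176192/1103965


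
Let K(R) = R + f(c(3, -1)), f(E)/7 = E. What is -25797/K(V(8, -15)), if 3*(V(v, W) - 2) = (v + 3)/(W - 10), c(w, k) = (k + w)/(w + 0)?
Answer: -644925/163 ≈ -3956.6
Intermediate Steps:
c(w, k) = (k + w)/w
f(E) = 7*E
V(v, W) = 2 + (3 + v)/(3*(-10 + W)) (V(v, W) = 2 + ((v + 3)/(W - 10))/3 = 2 + ((3 + v)/(-10 + W))/3 = 2 + (3 + v)/(3*(-10 + W)))
K(R) = 14/3 + R (K(R) = R + 7*((-1 + 3)/3) = R + 7*((⅓)*2) = R + 7*(⅔) = R + 14/3 = 14/3 + R)
-25797/K(V(8, -15)) = -25797/(14/3 + (-57 + 8 + 6*(-15))/(3*(-10 - 15))) = -25797/(14/3 + (⅓)*(-57 + 8 - 90)/(-25)) = -25797/(14/3 + (⅓)*(-1/25)*(-139)) = -25797/(14/3 + 139/75) = -25797/163/25 = -25797*25/163 = -644925/163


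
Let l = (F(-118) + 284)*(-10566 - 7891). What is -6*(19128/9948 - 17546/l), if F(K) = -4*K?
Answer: -11128205941/963953739 ≈ -11.544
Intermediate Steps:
l = -13953492 (l = (-4*(-118) + 284)*(-10566 - 7891) = (472 + 284)*(-18457) = 756*(-18457) = -13953492)
-6*(19128/9948 - 17546/l) = -6*(19128/9948 - 17546/(-13953492)) = -6*(19128*(1/9948) - 17546*(-1/13953492)) = -6*(1594/829 + 8773/6976746) = -6*11128205941/5783722434 = -11128205941/963953739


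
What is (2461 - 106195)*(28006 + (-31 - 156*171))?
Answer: -134750466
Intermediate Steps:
(2461 - 106195)*(28006 + (-31 - 156*171)) = -103734*(28006 + (-31 - 26676)) = -103734*(28006 - 26707) = -103734*1299 = -134750466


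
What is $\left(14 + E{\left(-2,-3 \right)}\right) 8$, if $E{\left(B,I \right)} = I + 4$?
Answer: $120$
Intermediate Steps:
$E{\left(B,I \right)} = 4 + I$
$\left(14 + E{\left(-2,-3 \right)}\right) 8 = \left(14 + \left(4 - 3\right)\right) 8 = \left(14 + 1\right) 8 = 15 \cdot 8 = 120$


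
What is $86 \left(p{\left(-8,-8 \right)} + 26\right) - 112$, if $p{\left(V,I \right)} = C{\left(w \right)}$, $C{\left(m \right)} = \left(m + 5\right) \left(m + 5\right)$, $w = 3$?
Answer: $7628$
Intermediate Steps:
$C{\left(m \right)} = \left(5 + m\right)^{2}$ ($C{\left(m \right)} = \left(5 + m\right) \left(5 + m\right) = \left(5 + m\right)^{2}$)
$p{\left(V,I \right)} = 64$ ($p{\left(V,I \right)} = \left(5 + 3\right)^{2} = 8^{2} = 64$)
$86 \left(p{\left(-8,-8 \right)} + 26\right) - 112 = 86 \left(64 + 26\right) - 112 = 86 \cdot 90 - 112 = 7740 - 112 = 7628$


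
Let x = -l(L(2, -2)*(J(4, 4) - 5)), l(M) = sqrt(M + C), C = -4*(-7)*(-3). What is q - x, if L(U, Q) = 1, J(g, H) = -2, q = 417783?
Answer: 417783 + I*sqrt(91) ≈ 4.1778e+5 + 9.5394*I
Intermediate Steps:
C = -84 (C = 28*(-3) = -84)
l(M) = sqrt(-84 + M) (l(M) = sqrt(M - 84) = sqrt(-84 + M))
x = -I*sqrt(91) (x = -sqrt(-84 + 1*(-2 - 5)) = -sqrt(-84 + 1*(-7)) = -sqrt(-84 - 7) = -sqrt(-91) = -I*sqrt(91) ≈ -9.5394*I)
q - x = 417783 - (-1)*I*sqrt(91) = 417783 + I*sqrt(91)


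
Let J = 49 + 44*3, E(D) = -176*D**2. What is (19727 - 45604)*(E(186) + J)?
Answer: 157557678055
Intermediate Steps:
J = 181 (J = 49 + 132 = 181)
(19727 - 45604)*(E(186) + J) = (19727 - 45604)*(-176*186**2 + 181) = -25877*(-176*34596 + 181) = -25877*(-6088896 + 181) = -25877*(-6088715) = 157557678055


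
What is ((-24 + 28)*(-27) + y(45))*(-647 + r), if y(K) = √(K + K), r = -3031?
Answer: 397224 - 11034*√10 ≈ 3.6233e+5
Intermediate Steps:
y(K) = √2*√K (y(K) = √(2*K) = √2*√K)
((-24 + 28)*(-27) + y(45))*(-647 + r) = ((-24 + 28)*(-27) + √2*√45)*(-647 - 3031) = (4*(-27) + √2*(3*√5))*(-3678) = (-108 + 3*√10)*(-3678) = 397224 - 11034*√10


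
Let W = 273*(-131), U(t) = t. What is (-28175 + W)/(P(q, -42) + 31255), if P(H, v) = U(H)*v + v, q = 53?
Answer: -9134/4141 ≈ -2.2057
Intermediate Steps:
W = -35763
P(H, v) = v + H*v (P(H, v) = H*v + v = v + H*v)
(-28175 + W)/(P(q, -42) + 31255) = (-28175 - 35763)/(-42*(1 + 53) + 31255) = -63938/(-42*54 + 31255) = -63938/(-2268 + 31255) = -63938/28987 = -63938*1/28987 = -9134/4141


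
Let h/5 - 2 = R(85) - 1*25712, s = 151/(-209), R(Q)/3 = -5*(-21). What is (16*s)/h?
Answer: 2416/26537775 ≈ 9.1040e-5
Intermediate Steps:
R(Q) = 315 (R(Q) = 3*(-5*(-21)) = 3*105 = 315)
s = -151/209 (s = 151*(-1/209) = -151/209 ≈ -0.72249)
h = -126975 (h = 10 + 5*(315 - 1*25712) = 10 + 5*(315 - 25712) = 10 + 5*(-25397) = 10 - 126985 = -126975)
(16*s)/h = (16*(-151/209))/(-126975) = -2416/209*(-1/126975) = 2416/26537775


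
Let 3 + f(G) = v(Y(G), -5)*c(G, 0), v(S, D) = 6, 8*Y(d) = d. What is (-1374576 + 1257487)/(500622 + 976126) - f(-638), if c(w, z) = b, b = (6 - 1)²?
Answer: -31028435/210964 ≈ -147.08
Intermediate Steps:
Y(d) = d/8
b = 25 (b = 5² = 25)
c(w, z) = 25
f(G) = 147 (f(G) = -3 + 6*25 = -3 + 150 = 147)
(-1374576 + 1257487)/(500622 + 976126) - f(-638) = (-1374576 + 1257487)/(500622 + 976126) - 1*147 = -117089/1476748 - 147 = -117089*1/1476748 - 147 = -16727/210964 - 147 = -31028435/210964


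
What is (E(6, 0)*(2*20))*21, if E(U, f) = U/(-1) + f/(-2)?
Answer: -5040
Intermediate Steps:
E(U, f) = -U - f/2 (E(U, f) = U*(-1) + f*(-½) = -U - f/2)
(E(6, 0)*(2*20))*21 = ((-1*6 - ½*0)*(2*20))*21 = ((-6 + 0)*40)*21 = -6*40*21 = -240*21 = -5040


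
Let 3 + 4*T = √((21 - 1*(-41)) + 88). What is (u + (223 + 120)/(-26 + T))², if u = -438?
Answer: 25967113484356/127667401 + 69913909520*√6/127667401 ≈ 2.0474e+5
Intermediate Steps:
T = -¾ + 5*√6/4 (T = -¾ + √((21 - 1*(-41)) + 88)/4 = -¾ + √((21 + 41) + 88)/4 = -¾ + √(62 + 88)/4 = -¾ + √150/4 = -¾ + (5*√6)/4 = -¾ + 5*√6/4 ≈ 2.3119)
(u + (223 + 120)/(-26 + T))² = (-438 + (223 + 120)/(-26 + (-¾ + 5*√6/4)))² = (-438 + 343/(-107/4 + 5*√6/4))²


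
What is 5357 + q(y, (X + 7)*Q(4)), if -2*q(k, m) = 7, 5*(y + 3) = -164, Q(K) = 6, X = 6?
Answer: 10707/2 ≈ 5353.5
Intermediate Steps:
y = -179/5 (y = -3 + (⅕)*(-164) = -3 - 164/5 = -179/5 ≈ -35.800)
q(k, m) = -7/2 (q(k, m) = -½*7 = -7/2)
5357 + q(y, (X + 7)*Q(4)) = 5357 - 7/2 = 10707/2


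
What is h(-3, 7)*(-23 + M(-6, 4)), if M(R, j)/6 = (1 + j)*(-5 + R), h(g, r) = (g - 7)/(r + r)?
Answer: 1765/7 ≈ 252.14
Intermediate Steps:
h(g, r) = (-7 + g)/(2*r) (h(g, r) = (-7 + g)/((2*r)) = (-7 + g)*(1/(2*r)) = (-7 + g)/(2*r))
M(R, j) = 6*(1 + j)*(-5 + R) (M(R, j) = 6*((1 + j)*(-5 + R)) = 6*(1 + j)*(-5 + R))
h(-3, 7)*(-23 + M(-6, 4)) = ((1/2)*(-7 - 3)/7)*(-23 + (-30 - 30*4 + 6*(-6) + 6*(-6)*4)) = ((1/2)*(1/7)*(-10))*(-23 + (-30 - 120 - 36 - 144)) = -5*(-23 - 330)/7 = -5/7*(-353) = 1765/7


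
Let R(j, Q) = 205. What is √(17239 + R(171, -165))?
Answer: 14*√89 ≈ 132.08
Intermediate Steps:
√(17239 + R(171, -165)) = √(17239 + 205) = √17444 = 14*√89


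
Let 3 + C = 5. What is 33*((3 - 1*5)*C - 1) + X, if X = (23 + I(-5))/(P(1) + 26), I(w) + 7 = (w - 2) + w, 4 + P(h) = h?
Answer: -3791/23 ≈ -164.83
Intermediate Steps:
C = 2 (C = -3 + 5 = 2)
P(h) = -4 + h
I(w) = -9 + 2*w (I(w) = -7 + ((w - 2) + w) = -7 + ((-2 + w) + w) = -7 + (-2 + 2*w) = -9 + 2*w)
X = 4/23 (X = (23 + (-9 + 2*(-5)))/((-4 + 1) + 26) = (23 + (-9 - 10))/(-3 + 26) = (23 - 19)/23 = 4*(1/23) = 4/23 ≈ 0.17391)
33*((3 - 1*5)*C - 1) + X = 33*((3 - 1*5)*2 - 1) + 4/23 = 33*((3 - 5)*2 - 1) + 4/23 = 33*(-2*2 - 1) + 4/23 = 33*(-4 - 1) + 4/23 = 33*(-5) + 4/23 = -165 + 4/23 = -3791/23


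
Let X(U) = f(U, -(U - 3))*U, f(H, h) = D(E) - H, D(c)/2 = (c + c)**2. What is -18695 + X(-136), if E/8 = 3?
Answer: -663879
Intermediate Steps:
E = 24 (E = 8*3 = 24)
D(c) = 8*c**2 (D(c) = 2*(c + c)**2 = 2*(2*c)**2 = 2*(4*c**2) = 8*c**2)
f(H, h) = 4608 - H (f(H, h) = 8*24**2 - H = 8*576 - H = 4608 - H)
X(U) = U*(4608 - U) (X(U) = (4608 - U)*U = U*(4608 - U))
-18695 + X(-136) = -18695 - 136*(4608 - 1*(-136)) = -18695 - 136*(4608 + 136) = -18695 - 136*4744 = -18695 - 645184 = -663879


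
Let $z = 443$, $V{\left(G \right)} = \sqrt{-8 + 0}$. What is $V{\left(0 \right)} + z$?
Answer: $443 + 2 i \sqrt{2} \approx 443.0 + 2.8284 i$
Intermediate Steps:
$V{\left(G \right)} = 2 i \sqrt{2}$ ($V{\left(G \right)} = \sqrt{-8} = 2 i \sqrt{2}$)
$V{\left(0 \right)} + z = 2 i \sqrt{2} + 443 = 443 + 2 i \sqrt{2}$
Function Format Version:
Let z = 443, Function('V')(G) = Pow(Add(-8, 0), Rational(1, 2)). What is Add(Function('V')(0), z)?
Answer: Add(443, Mul(2, I, Pow(2, Rational(1, 2)))) ≈ Add(443.00, Mul(2.8284, I))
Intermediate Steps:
Function('V')(G) = Mul(2, I, Pow(2, Rational(1, 2))) (Function('V')(G) = Pow(-8, Rational(1, 2)) = Mul(2, I, Pow(2, Rational(1, 2))))
Add(Function('V')(0), z) = Add(Mul(2, I, Pow(2, Rational(1, 2))), 443) = Add(443, Mul(2, I, Pow(2, Rational(1, 2))))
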